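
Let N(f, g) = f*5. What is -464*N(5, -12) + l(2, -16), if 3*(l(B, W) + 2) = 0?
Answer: -11602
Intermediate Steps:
l(B, W) = -2 (l(B, W) = -2 + (⅓)*0 = -2 + 0 = -2)
N(f, g) = 5*f
-464*N(5, -12) + l(2, -16) = -2320*5 - 2 = -464*25 - 2 = -11600 - 2 = -11602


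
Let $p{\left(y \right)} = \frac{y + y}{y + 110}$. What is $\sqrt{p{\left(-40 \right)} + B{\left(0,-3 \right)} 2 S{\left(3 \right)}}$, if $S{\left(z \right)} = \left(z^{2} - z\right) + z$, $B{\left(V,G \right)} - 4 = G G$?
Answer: $\frac{\sqrt{11410}}{7} \approx 15.26$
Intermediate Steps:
$B{\left(V,G \right)} = 4 + G^{2}$ ($B{\left(V,G \right)} = 4 + G G = 4 + G^{2}$)
$S{\left(z \right)} = z^{2}$
$p{\left(y \right)} = \frac{2 y}{110 + y}$
$\sqrt{p{\left(-40 \right)} + B{\left(0,-3 \right)} 2 S{\left(3 \right)}} = \sqrt{2 \left(-40\right) \frac{1}{110 - 40} + \left(4 + \left(-3\right)^{2}\right) 2 \cdot 3^{2}} = \sqrt{2 \left(-40\right) \frac{1}{70} + \left(4 + 9\right) 2 \cdot 9} = \sqrt{2 \left(-40\right) \frac{1}{70} + 13 \cdot 2 \cdot 9} = \sqrt{- \frac{8}{7} + 26 \cdot 9} = \sqrt{- \frac{8}{7} + 234} = \sqrt{\frac{1630}{7}} = \frac{\sqrt{11410}}{7}$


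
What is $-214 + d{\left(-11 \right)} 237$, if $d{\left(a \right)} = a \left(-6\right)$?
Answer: $15428$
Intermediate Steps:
$d{\left(a \right)} = - 6 a$
$-214 + d{\left(-11 \right)} 237 = -214 + \left(-6\right) \left(-11\right) 237 = -214 + 66 \cdot 237 = -214 + 15642 = 15428$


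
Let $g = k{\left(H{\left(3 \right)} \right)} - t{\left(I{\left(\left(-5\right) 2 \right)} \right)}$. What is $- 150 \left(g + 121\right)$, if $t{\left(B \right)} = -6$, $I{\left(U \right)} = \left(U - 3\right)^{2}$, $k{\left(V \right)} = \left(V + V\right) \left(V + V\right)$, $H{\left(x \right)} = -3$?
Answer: $-24450$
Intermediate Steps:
$k{\left(V \right)} = 4 V^{2}$ ($k{\left(V \right)} = 2 V 2 V = 4 V^{2}$)
$I{\left(U \right)} = \left(-3 + U\right)^{2}$
$g = 42$ ($g = 4 \left(-3\right)^{2} - -6 = 4 \cdot 9 + 6 = 36 + 6 = 42$)
$- 150 \left(g + 121\right) = - 150 \left(42 + 121\right) = \left(-150\right) 163 = -24450$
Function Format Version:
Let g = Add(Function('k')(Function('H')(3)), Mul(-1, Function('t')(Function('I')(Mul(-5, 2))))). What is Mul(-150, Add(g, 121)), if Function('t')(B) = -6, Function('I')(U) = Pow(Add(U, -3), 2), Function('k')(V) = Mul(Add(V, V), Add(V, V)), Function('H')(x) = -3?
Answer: -24450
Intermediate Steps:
Function('k')(V) = Mul(4, Pow(V, 2)) (Function('k')(V) = Mul(Mul(2, V), Mul(2, V)) = Mul(4, Pow(V, 2)))
Function('I')(U) = Pow(Add(-3, U), 2)
g = 42 (g = Add(Mul(4, Pow(-3, 2)), Mul(-1, -6)) = Add(Mul(4, 9), 6) = Add(36, 6) = 42)
Mul(-150, Add(g, 121)) = Mul(-150, Add(42, 121)) = Mul(-150, 163) = -24450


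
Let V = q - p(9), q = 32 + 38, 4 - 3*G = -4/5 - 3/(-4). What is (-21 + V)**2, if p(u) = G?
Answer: 908209/400 ≈ 2270.5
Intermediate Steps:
G = 27/20 (G = 4/3 - (-4/5 - 3/(-4))/3 = 4/3 - (-4*1/5 - 3*(-1/4))/3 = 4/3 - (-4/5 + 3/4)/3 = 4/3 - 1/3*(-1/20) = 4/3 + 1/60 = 27/20 ≈ 1.3500)
p(u) = 27/20
q = 70
V = 1373/20 (V = 70 - 1*27/20 = 70 - 27/20 = 1373/20 ≈ 68.650)
(-21 + V)**2 = (-21 + 1373/20)**2 = (953/20)**2 = 908209/400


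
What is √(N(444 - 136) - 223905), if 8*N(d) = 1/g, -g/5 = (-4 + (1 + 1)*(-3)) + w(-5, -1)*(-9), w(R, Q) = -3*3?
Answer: I*√451482042710/1420 ≈ 473.19*I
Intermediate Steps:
w(R, Q) = -9
g = -355 (g = -5*((-4 + (1 + 1)*(-3)) - 9*(-9)) = -5*((-4 + 2*(-3)) + 81) = -5*((-4 - 6) + 81) = -5*(-10 + 81) = -5*71 = -355)
N(d) = -1/2840 (N(d) = (⅛)/(-355) = (⅛)*(-1/355) = -1/2840)
√(N(444 - 136) - 223905) = √(-1/2840 - 223905) = √(-635890201/2840) = I*√451482042710/1420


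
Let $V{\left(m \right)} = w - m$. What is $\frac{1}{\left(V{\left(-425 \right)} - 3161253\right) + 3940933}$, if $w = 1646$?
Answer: $\frac{1}{781751} \approx 1.2792 \cdot 10^{-6}$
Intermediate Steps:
$V{\left(m \right)} = 1646 - m$
$\frac{1}{\left(V{\left(-425 \right)} - 3161253\right) + 3940933} = \frac{1}{\left(\left(1646 - -425\right) - 3161253\right) + 3940933} = \frac{1}{\left(\left(1646 + 425\right) - 3161253\right) + 3940933} = \frac{1}{\left(2071 - 3161253\right) + 3940933} = \frac{1}{-3159182 + 3940933} = \frac{1}{781751}$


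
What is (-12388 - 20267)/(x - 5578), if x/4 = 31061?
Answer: -32655/118666 ≈ -0.27518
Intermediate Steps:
x = 124244 (x = 4*31061 = 124244)
(-12388 - 20267)/(x - 5578) = (-12388 - 20267)/(124244 - 5578) = -32655/118666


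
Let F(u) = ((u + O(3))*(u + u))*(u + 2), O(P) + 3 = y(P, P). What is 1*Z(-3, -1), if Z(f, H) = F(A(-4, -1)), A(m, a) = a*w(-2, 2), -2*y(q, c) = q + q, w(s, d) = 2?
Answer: 0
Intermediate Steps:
y(q, c) = -q (y(q, c) = -(q + q)/2 = -q)
O(P) = -3 - P
A(m, a) = 2*a (A(m, a) = a*2 = 2*a)
F(u) = 2*u*(-6 + u)*(2 + u) (F(u) = ((u + (-3 - 1*3))*(u + u))*(u + 2) = ((u + (-3 - 3))*(2*u))*(2 + u) = ((u - 6)*(2*u))*(2 + u) = ((-6 + u)*(2*u))*(2 + u) = (2*u*(-6 + u))*(2 + u) = 2*u*(-6 + u)*(2 + u))
Z(f, H) = 0 (Z(f, H) = 2*(2*(-1))*(-12 + (2*(-1))² - 8*(-1)) = 2*(-2)*(-12 + (-2)² - 4*(-2)) = 2*(-2)*(-12 + 4 + 8) = 2*(-2)*0 = 0)
1*Z(-3, -1) = 1*0 = 0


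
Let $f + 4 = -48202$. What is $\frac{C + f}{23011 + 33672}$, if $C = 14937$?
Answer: $- \frac{33269}{56683} \approx -0.58693$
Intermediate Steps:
$f = -48206$ ($f = -4 - 48202 = -48206$)
$\frac{C + f}{23011 + 33672} = \frac{14937 - 48206}{23011 + 33672} = - \frac{33269}{56683}$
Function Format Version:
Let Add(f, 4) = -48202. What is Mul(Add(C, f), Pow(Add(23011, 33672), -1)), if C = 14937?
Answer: Rational(-33269, 56683) ≈ -0.58693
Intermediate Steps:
f = -48206 (f = Add(-4, -48202) = -48206)
Mul(Add(C, f), Pow(Add(23011, 33672), -1)) = Mul(Add(14937, -48206), Pow(Add(23011, 33672), -1)) = Mul(-33269, Pow(56683, -1)) = Mul(-33269, Rational(1, 56683)) = Rational(-33269, 56683)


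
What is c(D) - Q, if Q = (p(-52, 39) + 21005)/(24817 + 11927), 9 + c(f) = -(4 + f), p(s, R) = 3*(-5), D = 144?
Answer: -2894899/18372 ≈ -157.57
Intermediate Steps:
p(s, R) = -15
c(f) = -13 - f (c(f) = -9 - (4 + f) = -9 + (-4 - f) = -13 - f)
Q = 10495/18372 (Q = (-15 + 21005)/(24817 + 11927) = 20990/36744 = 20990*(1/36744) = 10495/18372 ≈ 0.57125)
c(D) - Q = (-13 - 1*144) - 1*10495/18372 = (-13 - 144) - 10495/18372 = -157 - 10495/18372 = -2894899/18372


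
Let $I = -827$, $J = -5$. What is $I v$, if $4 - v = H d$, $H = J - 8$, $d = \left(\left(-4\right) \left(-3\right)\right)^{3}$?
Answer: $-18581036$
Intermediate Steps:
$d = 1728$ ($d = 12^{3} = 1728$)
$H = -13$ ($H = -5 - 8 = -13$)
$v = 22468$ ($v = 4 - \left(-13\right) 1728 = 4 - -22464 = 4 + 22464 = 22468$)
$I v = \left(-827\right) 22468 = -18581036$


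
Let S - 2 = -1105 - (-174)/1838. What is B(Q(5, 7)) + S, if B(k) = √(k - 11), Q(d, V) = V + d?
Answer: -1012651/919 ≈ -1101.9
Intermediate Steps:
B(k) = √(-11 + k)
S = -1013570/919 (S = 2 + (-1105 - (-174)/1838) = 2 + (-1105 - 1*(-87/919)) = 2 + (-1105 + 87/919) = 2 - 1015408/919 = -1013570/919 ≈ -1102.9)
B(Q(5, 7)) + S = √(-11 + (7 + 5)) - 1013570/919 = √(-11 + 12) - 1013570/919 = √1 - 1013570/919 = 1 - 1013570/919 = -1012651/919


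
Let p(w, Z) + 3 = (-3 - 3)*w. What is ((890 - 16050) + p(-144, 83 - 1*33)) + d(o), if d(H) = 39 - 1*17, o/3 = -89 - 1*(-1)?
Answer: -14277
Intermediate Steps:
p(w, Z) = -3 - 6*w (p(w, Z) = -3 + (-3 - 3)*w = -3 - 6*w)
o = -264 (o = 3*(-89 - 1*(-1)) = 3*(-89 + 1) = 3*(-88) = -264)
d(H) = 22 (d(H) = 39 - 17 = 22)
((890 - 16050) + p(-144, 83 - 1*33)) + d(o) = ((890 - 16050) + (-3 - 6*(-144))) + 22 = (-15160 + (-3 + 864)) + 22 = (-15160 + 861) + 22 = -14299 + 22 = -14277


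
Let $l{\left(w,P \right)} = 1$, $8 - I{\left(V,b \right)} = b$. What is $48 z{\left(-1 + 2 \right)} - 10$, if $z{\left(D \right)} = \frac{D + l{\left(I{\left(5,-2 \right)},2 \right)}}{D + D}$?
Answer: $38$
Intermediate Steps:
$I{\left(V,b \right)} = 8 - b$
$z{\left(D \right)} = \frac{1 + D}{2 D}$ ($z{\left(D \right)} = \frac{D + 1}{D + D} = \frac{1 + D}{2 D}$)
$48 z{\left(-1 + 2 \right)} - 10 = 48 \frac{1 + \left(-1 + 2\right)}{2 \left(-1 + 2\right)} - 10 = 48 \frac{1 + 1}{2 \cdot 1} - 10 = 48 \cdot \frac{1}{2} \cdot 1 \cdot 2 - 10 = 48 \cdot 1 - 10 = 48 - 10 = 38$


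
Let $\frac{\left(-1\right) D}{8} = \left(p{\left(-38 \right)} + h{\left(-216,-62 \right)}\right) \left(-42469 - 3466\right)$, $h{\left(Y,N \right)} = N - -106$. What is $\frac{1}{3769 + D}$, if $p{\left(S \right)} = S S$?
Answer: $\frac{1}{546814009} \approx 1.8288 \cdot 10^{-9}$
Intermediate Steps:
$h{\left(Y,N \right)} = 106 + N$ ($h{\left(Y,N \right)} = N + 106 = 106 + N$)
$p{\left(S \right)} = S^{2}$
$D = 546810240$ ($D = - 8 \left(\left(-38\right)^{2} + \left(106 - 62\right)\right) \left(-42469 - 3466\right) = - 8 \left(1444 + 44\right) \left(-45935\right) = - 8 \cdot 1488 \left(-45935\right) = \left(-8\right) \left(-68351280\right) = 546810240$)
$\frac{1}{3769 + D} = \frac{1}{3769 + 546810240} = \frac{1}{546814009}$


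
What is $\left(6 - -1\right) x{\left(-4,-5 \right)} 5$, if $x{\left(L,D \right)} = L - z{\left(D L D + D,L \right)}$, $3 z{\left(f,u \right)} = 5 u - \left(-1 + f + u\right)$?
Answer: $-1190$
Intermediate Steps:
$z{\left(f,u \right)} = \frac{1}{3} - \frac{f}{3} + \frac{4 u}{3}$ ($z{\left(f,u \right)} = \frac{5 u - \left(-1 + f + u\right)}{3} = \frac{1 - f + 4 u}{3} = \frac{1}{3} - \frac{f}{3} + \frac{4 u}{3}$)
$x{\left(L,D \right)} = - \frac{1}{3} - \frac{L}{3} + \frac{D}{3} + \frac{L D^{2}}{3}$ ($x{\left(L,D \right)} = L - \left(\frac{1}{3} - \frac{D L D + D}{3} + \frac{4 L}{3}\right) = L - \left(\frac{1}{3} - \frac{L D^{2} + D}{3} + \frac{4 L}{3}\right) = L - \left(\frac{1}{3} - \frac{D + L D^{2}}{3} + \frac{4 L}{3}\right) = L - \left(\frac{1}{3} - \left(\frac{D}{3} + \frac{L D^{2}}{3}\right) + \frac{4 L}{3}\right) = L - \left(\frac{1}{3} - \frac{D}{3} + \frac{4 L}{3} - \frac{L D^{2}}{3}\right) = L + \left(- \frac{1}{3} - \frac{4 L}{3} + \frac{D}{3} + \frac{L D^{2}}{3}\right) = - \frac{1}{3} - \frac{L}{3} + \frac{D}{3} + \frac{L D^{2}}{3}$)
$\left(6 - -1\right) x{\left(-4,-5 \right)} 5 = \left(6 - -1\right) \left(- \frac{1}{3} - - \frac{4}{3} + \frac{1}{3} \left(-5\right) \left(1 - -20\right)\right) 5 = \left(6 + 1\right) \left(- \frac{1}{3} + \frac{4}{3} + \frac{1}{3} \left(-5\right) \left(1 + 20\right)\right) 5 = 7 \left(- \frac{1}{3} + \frac{4}{3} + \frac{1}{3} \left(-5\right) 21\right) 5 = 7 \left(- \frac{1}{3} + \frac{4}{3} - 35\right) 5 = 7 \left(-34\right) 5 = \left(-238\right) 5 = -1190$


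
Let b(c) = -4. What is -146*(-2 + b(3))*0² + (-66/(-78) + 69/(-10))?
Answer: -787/130 ≈ -6.0538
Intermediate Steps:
-146*(-2 + b(3))*0² + (-66/(-78) + 69/(-10)) = -146*(-2 - 4)*0² + (-66/(-78) + 69/(-10)) = -(-876)*0 + (-66*(-1/78) + 69*(-⅒)) = -146*0 + (11/13 - 69/10) = 0 - 787/130 = -787/130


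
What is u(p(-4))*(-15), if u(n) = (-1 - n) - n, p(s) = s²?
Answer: 495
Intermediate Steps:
u(n) = -1 - 2*n
u(p(-4))*(-15) = (-1 - 2*(-4)²)*(-15) = (-1 - 2*16)*(-15) = (-1 - 32)*(-15) = -33*(-15) = 495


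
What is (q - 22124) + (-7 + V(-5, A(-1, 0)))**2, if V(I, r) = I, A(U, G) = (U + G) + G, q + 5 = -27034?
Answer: -49019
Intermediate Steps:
q = -27039 (q = -5 - 27034 = -27039)
A(U, G) = U + 2*G (A(U, G) = (G + U) + G = U + 2*G)
(q - 22124) + (-7 + V(-5, A(-1, 0)))**2 = (-27039 - 22124) + (-7 - 5)**2 = -49163 + (-12)**2 = -49163 + 144 = -49019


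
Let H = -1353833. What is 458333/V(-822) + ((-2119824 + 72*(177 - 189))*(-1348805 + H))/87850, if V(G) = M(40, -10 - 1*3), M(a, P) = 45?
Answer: 25795560342653/395325 ≈ 6.5252e+7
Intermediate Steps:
V(G) = 45
458333/V(-822) + ((-2119824 + 72*(177 - 189))*(-1348805 + H))/87850 = 458333/45 + ((-2119824 + 72*(177 - 189))*(-1348805 - 1353833))/87850 = 458333*(1/45) + ((-2119824 + 72*(-12))*(-2702638))*(1/87850) = 458333/45 + ((-2119824 - 864)*(-2702638))*(1/87850) = 458333/45 - 2120688*(-2702638)*(1/87850) = 458333/45 + 5731451974944*(1/87850) = 458333/45 + 2865725987472/43925 = 25795560342653/395325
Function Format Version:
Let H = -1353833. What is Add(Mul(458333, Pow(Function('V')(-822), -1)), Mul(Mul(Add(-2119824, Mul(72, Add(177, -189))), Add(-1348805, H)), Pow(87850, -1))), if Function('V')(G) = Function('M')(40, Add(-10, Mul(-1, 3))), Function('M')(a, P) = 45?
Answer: Rational(25795560342653, 395325) ≈ 6.5252e+7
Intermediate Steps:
Function('V')(G) = 45
Add(Mul(458333, Pow(Function('V')(-822), -1)), Mul(Mul(Add(-2119824, Mul(72, Add(177, -189))), Add(-1348805, H)), Pow(87850, -1))) = Add(Mul(458333, Pow(45, -1)), Mul(Mul(Add(-2119824, Mul(72, Add(177, -189))), Add(-1348805, -1353833)), Pow(87850, -1))) = Add(Mul(458333, Rational(1, 45)), Mul(Mul(Add(-2119824, Mul(72, -12)), -2702638), Rational(1, 87850))) = Add(Rational(458333, 45), Mul(Mul(Add(-2119824, -864), -2702638), Rational(1, 87850))) = Add(Rational(458333, 45), Mul(Mul(-2120688, -2702638), Rational(1, 87850))) = Add(Rational(458333, 45), Mul(5731451974944, Rational(1, 87850))) = Add(Rational(458333, 45), Rational(2865725987472, 43925)) = Rational(25795560342653, 395325)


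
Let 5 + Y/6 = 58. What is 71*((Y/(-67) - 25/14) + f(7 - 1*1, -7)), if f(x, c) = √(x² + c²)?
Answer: -435017/938 + 71*√85 ≈ 190.82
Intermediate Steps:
Y = 318 (Y = -30 + 6*58 = -30 + 348 = 318)
f(x, c) = √(c² + x²)
71*((Y/(-67) - 25/14) + f(7 - 1*1, -7)) = 71*((318/(-67) - 25/14) + √((-7)² + (7 - 1*1)²)) = 71*((318*(-1/67) - 25*1/14) + √(49 + (7 - 1)²)) = 71*((-318/67 - 25/14) + √(49 + 6²)) = 71*(-6127/938 + √(49 + 36)) = 71*(-6127/938 + √85) = -435017/938 + 71*√85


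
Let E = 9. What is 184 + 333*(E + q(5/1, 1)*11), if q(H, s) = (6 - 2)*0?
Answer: 3181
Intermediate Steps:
q(H, s) = 0 (q(H, s) = 4*0 = 0)
184 + 333*(E + q(5/1, 1)*11) = 184 + 333*(9 + 0*11) = 184 + 333*(9 + 0) = 184 + 333*9 = 184 + 2997 = 3181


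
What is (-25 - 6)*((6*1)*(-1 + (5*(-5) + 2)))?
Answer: 4464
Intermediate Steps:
(-25 - 6)*((6*1)*(-1 + (5*(-5) + 2))) = -186*(-1 + (-25 + 2)) = -186*(-1 - 23) = -186*(-24) = -31*(-144) = 4464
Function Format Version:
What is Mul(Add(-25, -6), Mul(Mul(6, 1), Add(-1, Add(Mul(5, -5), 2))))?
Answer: 4464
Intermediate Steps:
Mul(Add(-25, -6), Mul(Mul(6, 1), Add(-1, Add(Mul(5, -5), 2)))) = Mul(-31, Mul(6, Add(-1, Add(-25, 2)))) = Mul(-31, Mul(6, Add(-1, -23))) = Mul(-31, Mul(6, -24)) = Mul(-31, -144) = 4464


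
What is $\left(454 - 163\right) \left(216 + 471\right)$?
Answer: $199917$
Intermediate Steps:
$\left(454 - 163\right) \left(216 + 471\right) = 291 \cdot 687 = 199917$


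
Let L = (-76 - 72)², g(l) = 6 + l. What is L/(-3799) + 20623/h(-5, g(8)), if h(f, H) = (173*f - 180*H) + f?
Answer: -152601337/12878610 ≈ -11.849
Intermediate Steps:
h(f, H) = -180*H + 174*f (h(f, H) = (-180*H + 173*f) + f = -180*H + 174*f)
L = 21904 (L = (-148)² = 21904)
L/(-3799) + 20623/h(-5, g(8)) = 21904/(-3799) + 20623/(-180*(6 + 8) + 174*(-5)) = 21904*(-1/3799) + 20623/(-180*14 - 870) = -21904/3799 + 20623/(-2520 - 870) = -21904/3799 + 20623/(-3390) = -21904/3799 + 20623*(-1/3390) = -21904/3799 - 20623/3390 = -152601337/12878610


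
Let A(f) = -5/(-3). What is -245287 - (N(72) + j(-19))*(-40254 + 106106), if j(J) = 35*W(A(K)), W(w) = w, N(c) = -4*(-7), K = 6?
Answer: -17791529/3 ≈ -5.9305e+6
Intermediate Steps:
N(c) = 28
A(f) = 5/3 (A(f) = -5*(-1/3) = 5/3)
j(J) = 175/3 (j(J) = 35*(5/3) = 175/3)
-245287 - (N(72) + j(-19))*(-40254 + 106106) = -245287 - (28 + 175/3)*(-40254 + 106106) = -245287 - 259*65852/3 = -245287 - 1*17055668/3 = -245287 - 17055668/3 = -17791529/3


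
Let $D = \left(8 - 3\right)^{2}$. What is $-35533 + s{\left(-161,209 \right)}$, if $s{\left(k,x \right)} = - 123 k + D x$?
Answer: $-10505$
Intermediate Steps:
$D = 25$ ($D = 5^{2} = 25$)
$s{\left(k,x \right)} = - 123 k + 25 x$
$-35533 + s{\left(-161,209 \right)} = -35533 + \left(\left(-123\right) \left(-161\right) + 25 \cdot 209\right) = -35533 + \left(19803 + 5225\right) = -35533 + 25028 = -10505$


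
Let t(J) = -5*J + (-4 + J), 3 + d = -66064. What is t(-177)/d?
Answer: -704/66067 ≈ -0.010656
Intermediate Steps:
d = -66067 (d = -3 - 66064 = -66067)
t(J) = -4 - 4*J
t(-177)/d = (-4 - 4*(-177))/(-66067) = (-4 + 708)*(-1/66067) = 704*(-1/66067) = -704/66067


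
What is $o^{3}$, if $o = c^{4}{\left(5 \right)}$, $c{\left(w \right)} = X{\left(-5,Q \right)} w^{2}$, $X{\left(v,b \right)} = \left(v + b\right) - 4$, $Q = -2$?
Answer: $187064908547461032867431640625$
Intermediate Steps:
$X{\left(v,b \right)} = -4 + b + v$ ($X{\left(v,b \right)} = \left(b + v\right) - 4 = -4 + b + v$)
$c{\left(w \right)} = - 11 w^{2}$ ($c{\left(w \right)} = \left(-4 - 2 - 5\right) w^{2} = - 11 w^{2}$)
$o = 5719140625$ ($o = \left(- 11 \cdot 5^{2}\right)^{4} = \left(\left(-11\right) 25\right)^{4} = \left(-275\right)^{4} = 5719140625$)
$o^{3} = 5719140625^{3} = 187064908547461032867431640625$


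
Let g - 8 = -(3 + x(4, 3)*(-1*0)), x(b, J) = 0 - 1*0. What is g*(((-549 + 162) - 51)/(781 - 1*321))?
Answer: -219/46 ≈ -4.7609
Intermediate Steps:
x(b, J) = 0 (x(b, J) = 0 + 0 = 0)
g = 5 (g = 8 - (3 + 0*(-1*0)) = 8 - (3 + 0*0) = 8 - (3 + 0) = 8 - 1*3 = 8 - 3 = 5)
g*(((-549 + 162) - 51)/(781 - 1*321)) = 5*(((-549 + 162) - 51)/(781 - 1*321)) = 5*((-387 - 51)/(781 - 321)) = 5*(-438/460) = 5*(-438*1/460) = 5*(-219/230) = -219/46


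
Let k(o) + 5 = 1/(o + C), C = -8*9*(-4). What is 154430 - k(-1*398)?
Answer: 16987851/110 ≈ 1.5444e+5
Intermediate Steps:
C = 288 (C = -72*(-4) = 288)
k(o) = -5 + 1/(288 + o) (k(o) = -5 + 1/(o + 288) = -5 + 1/(288 + o))
154430 - k(-1*398) = 154430 - (-1439 - (-5)*398)/(288 - 1*398) = 154430 - (-1439 - 5*(-398))/(288 - 398) = 154430 - (-1439 + 1990)/(-110) = 154430 - (-1)*551/110 = 154430 - 1*(-551/110) = 154430 + 551/110 = 16987851/110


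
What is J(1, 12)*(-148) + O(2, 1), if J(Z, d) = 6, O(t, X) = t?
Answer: -886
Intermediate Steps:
J(1, 12)*(-148) + O(2, 1) = 6*(-148) + 2 = -888 + 2 = -886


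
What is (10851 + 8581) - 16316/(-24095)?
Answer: 468230356/24095 ≈ 19433.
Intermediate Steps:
(10851 + 8581) - 16316/(-24095) = 19432 - 16316*(-1/24095) = 19432 + 16316/24095 = 468230356/24095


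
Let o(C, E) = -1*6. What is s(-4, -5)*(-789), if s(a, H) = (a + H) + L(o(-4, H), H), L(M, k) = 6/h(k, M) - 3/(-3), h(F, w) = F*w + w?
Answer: 24459/4 ≈ 6114.8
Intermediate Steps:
o(C, E) = -6
h(F, w) = w + F*w
L(M, k) = 1 + 6/(M*(1 + k)) (L(M, k) = 6/((M*(1 + k))) - 3/(-3) = 6*(1/(M*(1 + k))) - 3*(-⅓) = 6/(M*(1 + k)) + 1 = 1 + 6/(M*(1 + k)))
s(a, H) = H + a + H/(1 + H) (s(a, H) = (a + H) + (6 - 6*(1 + H))/((-6)*(1 + H)) = (H + a) - (6 + (-6 - 6*H))/(6*(1 + H)) = (H + a) - (-6*H)/(6*(1 + H)) = (H + a) + H/(1 + H) = H + a + H/(1 + H))
s(-4, -5)*(-789) = ((-1 + (1 - 5)*(1 - 5 - 4))/(1 - 5))*(-789) = ((-1 - 4*(-8))/(-4))*(-789) = -(-1 + 32)/4*(-789) = -¼*31*(-789) = -31/4*(-789) = 24459/4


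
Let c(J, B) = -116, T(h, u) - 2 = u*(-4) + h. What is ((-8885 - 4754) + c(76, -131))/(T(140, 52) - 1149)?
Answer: 917/81 ≈ 11.321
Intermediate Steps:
T(h, u) = 2 + h - 4*u (T(h, u) = 2 + (u*(-4) + h) = 2 + (-4*u + h) = 2 + (h - 4*u) = 2 + h - 4*u)
((-8885 - 4754) + c(76, -131))/(T(140, 52) - 1149) = ((-8885 - 4754) - 116)/((2 + 140 - 4*52) - 1149) = (-13639 - 116)/((2 + 140 - 208) - 1149) = -13755/(-66 - 1149) = -13755/(-1215) = -13755*(-1/1215) = 917/81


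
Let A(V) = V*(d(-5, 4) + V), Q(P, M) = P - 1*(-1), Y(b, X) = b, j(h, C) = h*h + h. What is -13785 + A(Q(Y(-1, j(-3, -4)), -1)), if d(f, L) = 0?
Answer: -13785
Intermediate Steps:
j(h, C) = h + h² (j(h, C) = h² + h = h + h²)
Q(P, M) = 1 + P (Q(P, M) = P + 1 = 1 + P)
A(V) = V² (A(V) = V*(0 + V) = V*V = V²)
-13785 + A(Q(Y(-1, j(-3, -4)), -1)) = -13785 + (1 - 1)² = -13785 + 0² = -13785 + 0 = -13785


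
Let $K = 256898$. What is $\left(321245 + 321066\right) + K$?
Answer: $899209$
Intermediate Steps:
$\left(321245 + 321066\right) + K = \left(321245 + 321066\right) + 256898 = 642311 + 256898 = 899209$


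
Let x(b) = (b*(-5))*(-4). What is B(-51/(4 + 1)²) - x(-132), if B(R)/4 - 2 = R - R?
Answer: 2648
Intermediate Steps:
x(b) = 20*b (x(b) = -5*b*(-4) = 20*b)
B(R) = 8 (B(R) = 8 + 4*(R - R) = 8 + 4*0 = 8 + 0 = 8)
B(-51/(4 + 1)²) - x(-132) = 8 - 20*(-132) = 8 - 1*(-2640) = 8 + 2640 = 2648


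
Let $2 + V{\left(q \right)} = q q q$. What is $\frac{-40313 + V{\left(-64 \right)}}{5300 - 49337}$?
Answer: $\frac{302459}{44037} \approx 6.8683$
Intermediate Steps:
$V{\left(q \right)} = -2 + q^{3}$ ($V{\left(q \right)} = -2 + q q q = -2 + q^{2} q = -2 + q^{3}$)
$\frac{-40313 + V{\left(-64 \right)}}{5300 - 49337} = \frac{-40313 + \left(-2 + \left(-64\right)^{3}\right)}{5300 - 49337} = \frac{-40313 - 262146}{-44037} = \left(-40313 - 262146\right) \left(- \frac{1}{44037}\right) = \left(-302459\right) \left(- \frac{1}{44037}\right) = \frac{302459}{44037}$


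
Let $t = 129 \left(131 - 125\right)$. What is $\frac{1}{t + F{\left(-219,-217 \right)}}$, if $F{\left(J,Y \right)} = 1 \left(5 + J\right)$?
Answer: $\frac{1}{560} \approx 0.0017857$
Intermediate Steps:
$F{\left(J,Y \right)} = 5 + J$
$t = 774$ ($t = 129 \cdot 6 = 774$)
$\frac{1}{t + F{\left(-219,-217 \right)}} = \frac{1}{774 + \left(5 - 219\right)} = \frac{1}{774 - 214} = \frac{1}{560}$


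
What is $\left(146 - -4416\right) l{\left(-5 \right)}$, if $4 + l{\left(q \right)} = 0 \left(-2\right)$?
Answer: $-18248$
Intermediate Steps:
$l{\left(q \right)} = -4$ ($l{\left(q \right)} = -4 + 0 \left(-2\right) = -4 + 0 = -4$)
$\left(146 - -4416\right) l{\left(-5 \right)} = \left(146 - -4416\right) \left(-4\right) = \left(146 + 4416\right) \left(-4\right) = 4562 \left(-4\right) = -18248$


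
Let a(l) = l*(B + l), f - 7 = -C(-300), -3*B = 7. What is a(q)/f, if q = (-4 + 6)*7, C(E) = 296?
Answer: -490/867 ≈ -0.56517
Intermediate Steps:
B = -7/3 (B = -⅓*7 = -7/3 ≈ -2.3333)
q = 14 (q = 2*7 = 14)
f = -289 (f = 7 - 1*296 = 7 - 296 = -289)
a(l) = l*(-7/3 + l)
a(q)/f = ((⅓)*14*(-7 + 3*14))/(-289) = ((⅓)*14*(-7 + 42))*(-1/289) = ((⅓)*14*35)*(-1/289) = (490/3)*(-1/289) = -490/867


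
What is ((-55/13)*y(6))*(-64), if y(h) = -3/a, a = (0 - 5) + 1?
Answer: 2640/13 ≈ 203.08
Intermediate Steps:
a = -4 (a = -5 + 1 = -4)
y(h) = ¾ (y(h) = -3/(-4) = -3*(-¼) = ¾)
((-55/13)*y(6))*(-64) = (-55/13*(¾))*(-64) = (-55*1/13*(¾))*(-64) = -55/13*¾*(-64) = -165/52*(-64) = 2640/13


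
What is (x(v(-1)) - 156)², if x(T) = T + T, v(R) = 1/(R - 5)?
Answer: 219961/9 ≈ 24440.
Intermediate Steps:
v(R) = 1/(-5 + R)
x(T) = 2*T
(x(v(-1)) - 156)² = (2/(-5 - 1) - 156)² = (2/(-6) - 156)² = (2*(-⅙) - 156)² = (-⅓ - 156)² = (-469/3)² = 219961/9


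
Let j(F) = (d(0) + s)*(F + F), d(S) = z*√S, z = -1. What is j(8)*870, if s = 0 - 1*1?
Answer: -13920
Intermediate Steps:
s = -1 (s = 0 - 1 = -1)
d(S) = -√S
j(F) = -2*F (j(F) = (-√0 - 1)*(F + F) = (-1*0 - 1)*(2*F) = (0 - 1)*(2*F) = -2*F)
j(8)*870 = -2*8*870 = -16*870 = -13920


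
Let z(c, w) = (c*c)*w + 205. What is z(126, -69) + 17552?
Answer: -1077687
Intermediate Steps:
z(c, w) = 205 + w*c² (z(c, w) = c²*w + 205 = w*c² + 205 = 205 + w*c²)
z(126, -69) + 17552 = (205 - 69*126²) + 17552 = (205 - 69*15876) + 17552 = (205 - 1095444) + 17552 = -1095239 + 17552 = -1077687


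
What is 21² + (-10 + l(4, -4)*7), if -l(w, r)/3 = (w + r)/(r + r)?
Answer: 431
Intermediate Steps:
l(w, r) = -3*(r + w)/(2*r) (l(w, r) = -3*(w + r)/(r + r) = -3*(r + w)/(2*r))
21² + (-10 + l(4, -4)*7) = 21² + (-10 + ((3/2)*(-1*(-4) - 1*4)/(-4))*7) = 441 + (-10 + ((3/2)*(-¼)*(4 - 4))*7) = 441 + (-10 + ((3/2)*(-¼)*0)*7) = 441 + (-10 + 0*7) = 441 + (-10 + 0) = 441 - 10 = 431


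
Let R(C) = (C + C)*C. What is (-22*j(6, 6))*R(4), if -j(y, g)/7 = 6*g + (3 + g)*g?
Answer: 443520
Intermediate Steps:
R(C) = 2*C² (R(C) = (2*C)*C = 2*C²)
j(y, g) = -42*g - 7*g*(3 + g) (j(y, g) = -7*(6*g + (3 + g)*g) = -7*(6*g + g*(3 + g)) = -42*g - 7*g*(3 + g))
(-22*j(6, 6))*R(4) = (-(-154)*6*(9 + 6))*(2*4²) = (-(-154)*6*15)*(2*16) = -22*(-630)*32 = 13860*32 = 443520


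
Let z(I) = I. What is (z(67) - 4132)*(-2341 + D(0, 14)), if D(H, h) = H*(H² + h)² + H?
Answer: 9516165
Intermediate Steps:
D(H, h) = H + H*(h + H²)² (D(H, h) = H*(h + H²)² + H = H + H*(h + H²)²)
(z(67) - 4132)*(-2341 + D(0, 14)) = (67 - 4132)*(-2341 + 0*(1 + (14 + 0²)²)) = -4065*(-2341 + 0*(1 + (14 + 0)²)) = -4065*(-2341 + 0*(1 + 14²)) = -4065*(-2341 + 0*(1 + 196)) = -4065*(-2341 + 0*197) = -4065*(-2341 + 0) = -4065*(-2341) = 9516165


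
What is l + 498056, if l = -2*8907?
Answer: 480242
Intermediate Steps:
l = -17814
l + 498056 = -17814 + 498056 = 480242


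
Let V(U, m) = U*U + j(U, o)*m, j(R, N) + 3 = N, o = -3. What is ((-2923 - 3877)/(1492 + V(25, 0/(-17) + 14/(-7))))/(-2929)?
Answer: 6800/6235841 ≈ 0.0010905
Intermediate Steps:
j(R, N) = -3 + N
V(U, m) = U² - 6*m (V(U, m) = U*U + (-3 - 3)*m = U² - 6*m)
((-2923 - 3877)/(1492 + V(25, 0/(-17) + 14/(-7))))/(-2929) = ((-2923 - 3877)/(1492 + (25² - 6*(0/(-17) + 14/(-7)))))/(-2929) = -6800/(1492 + (625 - 6*(0*(-1/17) + 14*(-⅐))))*(-1/2929) = -6800/(1492 + (625 - 6*(0 - 2)))*(-1/2929) = -6800/(1492 + (625 - 6*(-2)))*(-1/2929) = -6800/(1492 + (625 + 12))*(-1/2929) = -6800/(1492 + 637)*(-1/2929) = -6800/2129*(-1/2929) = 6800/6235841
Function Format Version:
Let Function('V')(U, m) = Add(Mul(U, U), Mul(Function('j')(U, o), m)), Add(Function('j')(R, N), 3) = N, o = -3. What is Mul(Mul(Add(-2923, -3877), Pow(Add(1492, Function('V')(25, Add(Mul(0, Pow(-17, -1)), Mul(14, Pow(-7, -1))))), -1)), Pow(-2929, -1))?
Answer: Rational(6800, 6235841) ≈ 0.0010905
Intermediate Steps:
Function('j')(R, N) = Add(-3, N)
Function('V')(U, m) = Add(Pow(U, 2), Mul(-6, m)) (Function('V')(U, m) = Add(Mul(U, U), Mul(Add(-3, -3), m)) = Add(Pow(U, 2), Mul(-6, m)))
Mul(Mul(Add(-2923, -3877), Pow(Add(1492, Function('V')(25, Add(Mul(0, Pow(-17, -1)), Mul(14, Pow(-7, -1))))), -1)), Pow(-2929, -1)) = Mul(Mul(Add(-2923, -3877), Pow(Add(1492, Add(Pow(25, 2), Mul(-6, Add(Mul(0, Pow(-17, -1)), Mul(14, Pow(-7, -1)))))), -1)), Pow(-2929, -1)) = Mul(Mul(-6800, Pow(Add(1492, Add(625, Mul(-6, Add(Mul(0, Rational(-1, 17)), Mul(14, Rational(-1, 7)))))), -1)), Rational(-1, 2929)) = Mul(Mul(-6800, Pow(Add(1492, Add(625, Mul(-6, Add(0, -2)))), -1)), Rational(-1, 2929)) = Mul(Mul(-6800, Pow(Add(1492, Add(625, Mul(-6, -2))), -1)), Rational(-1, 2929)) = Mul(Mul(-6800, Pow(Add(1492, Add(625, 12)), -1)), Rational(-1, 2929)) = Mul(Mul(-6800, Pow(Add(1492, 637), -1)), Rational(-1, 2929)) = Mul(Mul(-6800, Pow(2129, -1)), Rational(-1, 2929)) = Mul(Mul(-6800, Rational(1, 2129)), Rational(-1, 2929)) = Mul(Rational(-6800, 2129), Rational(-1, 2929)) = Rational(6800, 6235841)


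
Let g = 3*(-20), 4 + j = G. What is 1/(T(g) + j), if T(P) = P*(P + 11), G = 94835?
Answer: 1/97771 ≈ 1.0228e-5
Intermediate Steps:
j = 94831 (j = -4 + 94835 = 94831)
g = -60
T(P) = P*(11 + P)
1/(T(g) + j) = 1/(-60*(11 - 60) + 94831) = 1/(-60*(-49) + 94831) = 1/(2940 + 94831) = 1/97771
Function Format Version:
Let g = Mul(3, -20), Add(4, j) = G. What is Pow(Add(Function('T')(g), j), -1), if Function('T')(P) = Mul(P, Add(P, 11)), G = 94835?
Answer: Rational(1, 97771) ≈ 1.0228e-5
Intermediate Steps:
j = 94831 (j = Add(-4, 94835) = 94831)
g = -60
Function('T')(P) = Mul(P, Add(11, P))
Pow(Add(Function('T')(g), j), -1) = Pow(Add(Mul(-60, Add(11, -60)), 94831), -1) = Pow(Add(Mul(-60, -49), 94831), -1) = Pow(Add(2940, 94831), -1) = Pow(97771, -1) = Rational(1, 97771)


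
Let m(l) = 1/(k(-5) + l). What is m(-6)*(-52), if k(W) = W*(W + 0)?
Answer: -52/19 ≈ -2.7368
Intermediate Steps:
k(W) = W² (k(W) = W*W = W²)
m(l) = 1/(25 + l) (m(l) = 1/((-5)² + l) = 1/(25 + l))
m(-6)*(-52) = -52/(25 - 6) = -52/19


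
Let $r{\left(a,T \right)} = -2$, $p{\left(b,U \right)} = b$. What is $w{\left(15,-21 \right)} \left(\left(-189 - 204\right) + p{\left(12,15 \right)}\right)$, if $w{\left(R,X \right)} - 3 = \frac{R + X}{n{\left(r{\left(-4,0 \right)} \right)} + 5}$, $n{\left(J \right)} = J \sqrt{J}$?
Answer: $- \frac{8763}{11} + \frac{1524 i \sqrt{2}}{11} \approx -796.64 + 195.93 i$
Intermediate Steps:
$n{\left(J \right)} = J^{\frac{3}{2}}$
$w{\left(R,X \right)} = 3 + \frac{R + X}{5 - 2 i \sqrt{2}}$ ($w{\left(R,X \right)} = 3 + \frac{R + X}{\left(-2\right)^{\frac{3}{2}} + 5} = 3 + \frac{R + X}{- 2 i \sqrt{2} + 5} = 3 + \frac{R + X}{5 - 2 i \sqrt{2}}$)
$w{\left(15,-21 \right)} \left(\left(-189 - 204\right) + p{\left(12,15 \right)}\right) = \left(3 + \frac{5}{33} \cdot 15 + \frac{5}{33} \left(-21\right) + \frac{2}{33} i 15 \sqrt{2} + \frac{2}{33} i \left(-21\right) \sqrt{2}\right) \left(\left(-189 - 204\right) + 12\right) = \left(3 + \frac{25}{11} - \frac{35}{11} + \frac{10 i \sqrt{2}}{11} - \frac{14 i \sqrt{2}}{11}\right) \left(\left(-189 - 204\right) + 12\right) = \left(\frac{23}{11} - \frac{4 i \sqrt{2}}{11}\right) \left(-393 + 12\right) = \left(\frac{23}{11} - \frac{4 i \sqrt{2}}{11}\right) \left(-381\right) = - \frac{8763}{11} + \frac{1524 i \sqrt{2}}{11}$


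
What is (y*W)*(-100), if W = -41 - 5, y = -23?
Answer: -105800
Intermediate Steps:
W = -46
(y*W)*(-100) = -23*(-46)*(-100) = 1058*(-100) = -105800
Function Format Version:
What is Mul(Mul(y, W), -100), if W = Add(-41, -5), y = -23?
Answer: -105800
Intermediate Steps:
W = -46
Mul(Mul(y, W), -100) = Mul(Mul(-23, -46), -100) = Mul(1058, -100) = -105800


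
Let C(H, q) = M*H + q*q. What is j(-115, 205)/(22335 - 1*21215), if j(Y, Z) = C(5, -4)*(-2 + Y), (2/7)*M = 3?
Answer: -16029/2240 ≈ -7.1558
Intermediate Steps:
M = 21/2 (M = (7/2)*3 = 21/2 ≈ 10.500)
C(H, q) = q² + 21*H/2 (C(H, q) = 21*H/2 + q*q = 21*H/2 + q² = q² + 21*H/2)
j(Y, Z) = -137 + 137*Y/2 (j(Y, Z) = ((-4)² + (21/2)*5)*(-2 + Y) = (16 + 105/2)*(-2 + Y) = 137*(-2 + Y)/2 = -137 + 137*Y/2)
j(-115, 205)/(22335 - 1*21215) = (-137 + (137/2)*(-115))/(22335 - 1*21215) = (-137 - 15755/2)/(22335 - 21215) = -16029/2/1120 = -16029/2*1/1120 = -16029/2240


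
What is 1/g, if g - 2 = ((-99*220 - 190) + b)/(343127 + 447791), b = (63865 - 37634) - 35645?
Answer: 395459/775226 ≈ 0.51012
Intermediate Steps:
b = -9414 (b = 26231 - 35645 = -9414)
g = 775226/395459 (g = 2 + ((-99*220 - 190) - 9414)/(343127 + 447791) = 2 + ((-21780 - 190) - 9414)/790918 = 2 + (-21970 - 9414)*(1/790918) = 2 - 31384*1/790918 = 2 - 15692/395459 = 775226/395459 ≈ 1.9603)
1/g = 1/(775226/395459) = 395459/775226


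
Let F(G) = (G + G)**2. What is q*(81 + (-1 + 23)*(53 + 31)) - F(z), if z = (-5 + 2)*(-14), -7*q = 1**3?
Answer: -51321/7 ≈ -7331.6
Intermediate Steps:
q = -1/7 (q = -1/7*1**3 = -1/7*1 = -1/7 ≈ -0.14286)
z = 42 (z = -3*(-14) = 42)
F(G) = 4*G**2 (F(G) = (2*G)**2 = 4*G**2)
q*(81 + (-1 + 23)*(53 + 31)) - F(z) = -(81 + (-1 + 23)*(53 + 31))/7 - 4*42**2 = -(81 + 22*84)/7 - 4*1764 = -(81 + 1848)/7 - 1*7056 = -1/7*1929 - 7056 = -1929/7 - 7056 = -51321/7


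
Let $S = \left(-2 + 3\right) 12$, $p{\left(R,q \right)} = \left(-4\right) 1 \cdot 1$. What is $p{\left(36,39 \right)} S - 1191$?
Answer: $-1239$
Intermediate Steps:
$p{\left(R,q \right)} = -4$ ($p{\left(R,q \right)} = \left(-4\right) 1 = -4$)
$S = 12$ ($S = 1 \cdot 12 = 12$)
$p{\left(36,39 \right)} S - 1191 = \left(-4\right) 12 - 1191 = -48 - 1191 = -1239$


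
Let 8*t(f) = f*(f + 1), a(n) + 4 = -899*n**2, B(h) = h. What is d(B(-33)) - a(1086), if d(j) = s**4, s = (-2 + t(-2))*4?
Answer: 1060279409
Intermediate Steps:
a(n) = -4 - 899*n**2
t(f) = f*(1 + f)/8 (t(f) = (f*(f + 1))/8 = (f*(1 + f))/8 = f*(1 + f)/8)
s = -7 (s = (-2 + (1/8)*(-2)*(1 - 2))*4 = (-2 + (1/8)*(-2)*(-1))*4 = (-2 + 1/4)*4 = -7/4*4 = -7)
d(j) = 2401 (d(j) = (-7)**4 = 2401)
d(B(-33)) - a(1086) = 2401 - (-4 - 899*1086**2) = 2401 - (-4 - 899*1179396) = 2401 - (-4 - 1060277004) = 2401 - 1*(-1060277008) = 2401 + 1060277008 = 1060279409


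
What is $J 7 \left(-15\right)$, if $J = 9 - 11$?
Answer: $210$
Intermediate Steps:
$J = -2$ ($J = 9 - 11 = -2$)
$J 7 \left(-15\right) = \left(-2\right) 7 \left(-15\right) = \left(-14\right) \left(-15\right) = 210$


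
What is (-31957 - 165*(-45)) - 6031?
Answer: -30563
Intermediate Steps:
(-31957 - 165*(-45)) - 6031 = (-31957 + 7425) - 6031 = -24532 - 6031 = -30563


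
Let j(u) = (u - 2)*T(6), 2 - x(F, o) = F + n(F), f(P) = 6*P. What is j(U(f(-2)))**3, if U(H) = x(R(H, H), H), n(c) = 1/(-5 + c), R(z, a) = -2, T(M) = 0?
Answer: 0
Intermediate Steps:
x(F, o) = 2 - F - 1/(-5 + F) (x(F, o) = 2 - (F + 1/(-5 + F)) = 2 + (-F - 1/(-5 + F)) = 2 - F - 1/(-5 + F))
U(H) = 29/7 (U(H) = (-1 + (-5 - 2)*(2 - 1*(-2)))/(-5 - 2) = (-1 - 7*(2 + 2))/(-7) = -(-1 - 7*4)/7 = -(-1 - 28)/7 = -1/7*(-29) = 29/7)
j(u) = 0 (j(u) = (u - 2)*0 = (-2 + u)*0 = 0)
j(U(f(-2)))**3 = 0**3 = 0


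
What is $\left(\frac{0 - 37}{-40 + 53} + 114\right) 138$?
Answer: $\frac{199410}{13} \approx 15339.0$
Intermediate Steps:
$\left(\frac{0 - 37}{-40 + 53} + 114\right) 138 = \left(- \frac{37}{13} + 114\right) 138 = \frac{1445}{13} \cdot 138 = \frac{199410}{13}$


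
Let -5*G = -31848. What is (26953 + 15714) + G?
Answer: 245183/5 ≈ 49037.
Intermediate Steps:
G = 31848/5 (G = -⅕*(-31848) = 31848/5 ≈ 6369.6)
(26953 + 15714) + G = (26953 + 15714) + 31848/5 = 42667 + 31848/5 = 245183/5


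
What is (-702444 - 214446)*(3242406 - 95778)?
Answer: -2885111746920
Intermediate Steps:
(-702444 - 214446)*(3242406 - 95778) = -916890*3146628 = -2885111746920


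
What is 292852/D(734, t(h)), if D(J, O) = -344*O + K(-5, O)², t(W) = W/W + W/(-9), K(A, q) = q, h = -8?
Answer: -23721012/52343 ≈ -453.18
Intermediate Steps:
t(W) = 1 - W/9 (t(W) = 1 + W*(-⅑) = 1 - W/9)
D(J, O) = O² - 344*O (D(J, O) = -344*O + O² = O² - 344*O)
292852/D(734, t(h)) = 292852/(((1 - ⅑*(-8))*(-344 + (1 - ⅑*(-8))))) = 292852/(((1 + 8/9)*(-344 + (1 + 8/9)))) = 292852/((17*(-344 + 17/9)/9)) = 292852/(((17/9)*(-3079/9))) = 292852/(-52343/81) = 292852*(-81/52343) = -23721012/52343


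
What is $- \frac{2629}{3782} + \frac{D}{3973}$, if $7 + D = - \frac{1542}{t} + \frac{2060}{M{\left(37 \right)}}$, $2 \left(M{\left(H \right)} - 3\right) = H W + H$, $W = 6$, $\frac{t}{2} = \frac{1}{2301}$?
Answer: $- \frac{356157308321}{796371958} \approx -447.22$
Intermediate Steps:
$t = \frac{2}{2301} \approx 0.00086919$
$M{\left(H \right)} = 3 + \frac{7 H}{2}$ ($M{\left(H \right)} = 3 + \frac{H 6 + H}{2} = 3 + \frac{6 H + H}{2} = 3 + \frac{7 H}{2}$)
$D = - \frac{94025310}{53}$ ($D = -7 + \left(- \frac{1542}{\frac{2}{2301}} + \frac{2060}{3 + \frac{7}{2} \cdot 37}\right) = -7 + \left(\left(-1542\right) \frac{2301}{2} + \frac{2060}{3 + \frac{259}{2}}\right) = -7 - \left(1774071 - \frac{2060}{\frac{265}{2}}\right) = -7 + \left(-1774071 + 2060 \cdot \frac{2}{265}\right) = -7 + \left(-1774071 + \frac{824}{53}\right) = -7 - \frac{94024939}{53} = - \frac{94025310}{53} \approx -1.7741 \cdot 10^{6}$)
$- \frac{2629}{3782} + \frac{D}{3973} = - \frac{2629}{3782} - \frac{94025310}{53 \cdot 3973} = \left(-2629\right) \frac{1}{3782} - \frac{94025310}{210569} = - \frac{2629}{3782} - \frac{94025310}{210569} = - \frac{356157308321}{796371958}$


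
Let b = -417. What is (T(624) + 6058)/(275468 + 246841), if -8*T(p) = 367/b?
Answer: 20209855/1742422824 ≈ 0.011599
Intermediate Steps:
T(p) = 367/3336 (T(p) = -367/(8*(-417)) = -367*(-1)/(8*417) = -⅛*(-367/417) = 367/3336)
(T(624) + 6058)/(275468 + 246841) = (367/3336 + 6058)/(275468 + 246841) = (20209855/3336)/522309 = (20209855/3336)*(1/522309) = 20209855/1742422824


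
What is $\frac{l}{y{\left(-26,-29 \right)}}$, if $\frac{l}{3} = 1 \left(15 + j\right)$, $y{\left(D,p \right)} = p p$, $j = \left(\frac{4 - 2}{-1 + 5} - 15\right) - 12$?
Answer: $- \frac{69}{1682} \approx -0.041023$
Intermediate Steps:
$j = - \frac{53}{2}$ ($j = \left(\frac{2}{4} - 15\right) - 12 = \left(2 \cdot \frac{1}{4} - 15\right) - 12 = \left(\frac{1}{2} - 15\right) - 12 = - \frac{29}{2} - 12 = - \frac{53}{2} \approx -26.5$)
$y{\left(D,p \right)} = p^{2}$
$l = - \frac{69}{2}$ ($l = 3 \cdot 1 \left(15 - \frac{53}{2}\right) = 3 \cdot 1 \left(- \frac{23}{2}\right) = 3 \left(- \frac{23}{2}\right) = - \frac{69}{2} \approx -34.5$)
$\frac{l}{y{\left(-26,-29 \right)}} = - \frac{69}{2 \left(-29\right)^{2}} = - \frac{69}{2 \cdot 841} = \left(- \frac{69}{2}\right) \frac{1}{841} = - \frac{69}{1682}$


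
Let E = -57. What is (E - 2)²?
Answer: 3481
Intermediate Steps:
(E - 2)² = (-57 - 2)² = (-59)² = 3481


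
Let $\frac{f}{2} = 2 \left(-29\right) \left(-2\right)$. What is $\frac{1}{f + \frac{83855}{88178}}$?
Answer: $\frac{88178}{20541151} \approx 0.0042927$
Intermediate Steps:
$f = 232$ ($f = 2 \cdot 2 \left(-29\right) \left(-2\right) = 2 \left(\left(-58\right) \left(-2\right)\right) = 2 \cdot 116 = 232$)
$\frac{1}{f + \frac{83855}{88178}} = \frac{1}{232 + \frac{83855}{88178}} = \frac{1}{\frac{20541151}{88178}} = \frac{88178}{20541151}$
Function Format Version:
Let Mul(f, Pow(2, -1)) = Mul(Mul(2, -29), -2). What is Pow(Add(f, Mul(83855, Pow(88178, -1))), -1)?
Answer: Rational(88178, 20541151) ≈ 0.0042927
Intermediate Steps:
f = 232 (f = Mul(2, Mul(Mul(2, -29), -2)) = Mul(2, Mul(-58, -2)) = Mul(2, 116) = 232)
Pow(Add(f, Mul(83855, Pow(88178, -1))), -1) = Pow(Add(232, Mul(83855, Pow(88178, -1))), -1) = Pow(Add(232, Mul(83855, Rational(1, 88178))), -1) = Pow(Add(232, Rational(83855, 88178)), -1) = Pow(Rational(20541151, 88178), -1) = Rational(88178, 20541151)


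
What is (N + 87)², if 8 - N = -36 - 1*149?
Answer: 78400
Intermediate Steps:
N = 193 (N = 8 - (-36 - 1*149) = 8 - (-36 - 149) = 8 - 1*(-185) = 8 + 185 = 193)
(N + 87)² = (193 + 87)² = 280² = 78400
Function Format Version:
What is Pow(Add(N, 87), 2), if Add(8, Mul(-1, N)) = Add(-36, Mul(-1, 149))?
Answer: 78400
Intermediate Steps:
N = 193 (N = Add(8, Mul(-1, Add(-36, Mul(-1, 149)))) = Add(8, Mul(-1, Add(-36, -149))) = Add(8, Mul(-1, -185)) = Add(8, 185) = 193)
Pow(Add(N, 87), 2) = Pow(Add(193, 87), 2) = Pow(280, 2) = 78400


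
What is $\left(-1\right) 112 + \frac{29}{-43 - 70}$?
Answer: $- \frac{12685}{113} \approx -112.26$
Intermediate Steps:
$\left(-1\right) 112 + \frac{29}{-43 - 70} = -112 + \frac{29}{-43 - 70} = -112 + \frac{29}{-113} = -112 + 29 \left(- \frac{1}{113}\right) = -112 - \frac{29}{113} = - \frac{12685}{113}$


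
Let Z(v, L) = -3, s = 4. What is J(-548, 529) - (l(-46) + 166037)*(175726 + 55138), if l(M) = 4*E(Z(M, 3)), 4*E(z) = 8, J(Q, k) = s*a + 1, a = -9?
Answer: -38333812915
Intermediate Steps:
J(Q, k) = -35 (J(Q, k) = 4*(-9) + 1 = -36 + 1 = -35)
E(z) = 2 (E(z) = (1/4)*8 = 2)
l(M) = 8 (l(M) = 4*2 = 8)
J(-548, 529) - (l(-46) + 166037)*(175726 + 55138) = -35 - (8 + 166037)*(175726 + 55138) = -35 - 166045*230864 = -35 - 1*38333812880 = -35 - 38333812880 = -38333812915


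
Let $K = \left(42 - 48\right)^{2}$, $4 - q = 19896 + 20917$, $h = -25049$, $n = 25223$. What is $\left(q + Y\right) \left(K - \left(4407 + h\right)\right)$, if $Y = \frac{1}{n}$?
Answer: $- \frac{21284390745268}{25223} \approx -8.4385 \cdot 10^{8}$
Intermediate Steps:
$q = -40809$ ($q = 4 - \left(19896 + 20917\right) = 4 - 40813 = -40809$)
$Y = \frac{1}{25223} \approx 3.9646 \cdot 10^{-5}$
$K = 36$ ($K = \left(-6\right)^{2} = 36$)
$\left(q + Y\right) \left(K - \left(4407 + h\right)\right) = \left(-40809 + \frac{1}{25223}\right) \left(36 - -20642\right) = - \frac{1029325406 \left(36 + \left(-4407 + 25049\right)\right)}{25223} = - \frac{1029325406 \left(36 + 20642\right)}{25223} = \left(- \frac{1029325406}{25223}\right) 20678 = - \frac{21284390745268}{25223}$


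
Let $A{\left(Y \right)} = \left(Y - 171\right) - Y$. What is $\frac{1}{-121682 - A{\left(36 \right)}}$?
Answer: $- \frac{1}{121511} \approx -8.2297 \cdot 10^{-6}$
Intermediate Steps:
$A{\left(Y \right)} = -171$ ($A{\left(Y \right)} = \left(-171 + Y\right) - Y = -171$)
$\frac{1}{-121682 - A{\left(36 \right)}} = \frac{1}{-121682 - -171} = \frac{1}{-121682 + 171} = \frac{1}{-121511} = - \frac{1}{121511}$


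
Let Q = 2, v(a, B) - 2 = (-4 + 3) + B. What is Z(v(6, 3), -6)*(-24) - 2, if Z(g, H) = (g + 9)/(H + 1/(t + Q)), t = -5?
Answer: 898/19 ≈ 47.263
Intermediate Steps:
v(a, B) = 1 + B (v(a, B) = 2 + ((-4 + 3) + B) = 2 + (-1 + B) = 1 + B)
Z(g, H) = (9 + g)/(-⅓ + H) (Z(g, H) = (g + 9)/(H + 1/(-5 + 2)) = (9 + g)/(H + 1/(-3)) = (9 + g)/(H - ⅓) = (9 + g)/(-⅓ + H))
Z(v(6, 3), -6)*(-24) - 2 = (3*(9 + (1 + 3))/(-1 + 3*(-6)))*(-24) - 2 = (3*(9 + 4)/(-1 - 18))*(-24) - 2 = (3*13/(-19))*(-24) - 2 = (3*(-1/19)*13)*(-24) - 2 = -39/19*(-24) - 2 = 936/19 - 2 = 898/19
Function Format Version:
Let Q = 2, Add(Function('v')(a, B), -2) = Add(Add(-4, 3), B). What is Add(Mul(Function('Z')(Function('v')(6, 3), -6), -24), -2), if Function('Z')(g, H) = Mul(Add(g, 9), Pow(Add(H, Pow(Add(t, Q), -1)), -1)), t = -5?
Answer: Rational(898, 19) ≈ 47.263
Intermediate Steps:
Function('v')(a, B) = Add(1, B) (Function('v')(a, B) = Add(2, Add(Add(-4, 3), B)) = Add(2, Add(-1, B)) = Add(1, B))
Function('Z')(g, H) = Mul(Pow(Add(Rational(-1, 3), H), -1), Add(9, g)) (Function('Z')(g, H) = Mul(Add(g, 9), Pow(Add(H, Pow(Add(-5, 2), -1)), -1)) = Mul(Add(9, g), Pow(Add(H, Pow(-3, -1)), -1)) = Mul(Add(9, g), Pow(Add(H, Rational(-1, 3)), -1)) = Mul(Add(9, g), Pow(Add(Rational(-1, 3), H), -1)) = Mul(Pow(Add(Rational(-1, 3), H), -1), Add(9, g)))
Add(Mul(Function('Z')(Function('v')(6, 3), -6), -24), -2) = Add(Mul(Mul(3, Pow(Add(-1, Mul(3, -6)), -1), Add(9, Add(1, 3))), -24), -2) = Add(Mul(Mul(3, Pow(Add(-1, -18), -1), Add(9, 4)), -24), -2) = Add(Mul(Mul(3, Pow(-19, -1), 13), -24), -2) = Add(Mul(Mul(3, Rational(-1, 19), 13), -24), -2) = Add(Mul(Rational(-39, 19), -24), -2) = Add(Rational(936, 19), -2) = Rational(898, 19)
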